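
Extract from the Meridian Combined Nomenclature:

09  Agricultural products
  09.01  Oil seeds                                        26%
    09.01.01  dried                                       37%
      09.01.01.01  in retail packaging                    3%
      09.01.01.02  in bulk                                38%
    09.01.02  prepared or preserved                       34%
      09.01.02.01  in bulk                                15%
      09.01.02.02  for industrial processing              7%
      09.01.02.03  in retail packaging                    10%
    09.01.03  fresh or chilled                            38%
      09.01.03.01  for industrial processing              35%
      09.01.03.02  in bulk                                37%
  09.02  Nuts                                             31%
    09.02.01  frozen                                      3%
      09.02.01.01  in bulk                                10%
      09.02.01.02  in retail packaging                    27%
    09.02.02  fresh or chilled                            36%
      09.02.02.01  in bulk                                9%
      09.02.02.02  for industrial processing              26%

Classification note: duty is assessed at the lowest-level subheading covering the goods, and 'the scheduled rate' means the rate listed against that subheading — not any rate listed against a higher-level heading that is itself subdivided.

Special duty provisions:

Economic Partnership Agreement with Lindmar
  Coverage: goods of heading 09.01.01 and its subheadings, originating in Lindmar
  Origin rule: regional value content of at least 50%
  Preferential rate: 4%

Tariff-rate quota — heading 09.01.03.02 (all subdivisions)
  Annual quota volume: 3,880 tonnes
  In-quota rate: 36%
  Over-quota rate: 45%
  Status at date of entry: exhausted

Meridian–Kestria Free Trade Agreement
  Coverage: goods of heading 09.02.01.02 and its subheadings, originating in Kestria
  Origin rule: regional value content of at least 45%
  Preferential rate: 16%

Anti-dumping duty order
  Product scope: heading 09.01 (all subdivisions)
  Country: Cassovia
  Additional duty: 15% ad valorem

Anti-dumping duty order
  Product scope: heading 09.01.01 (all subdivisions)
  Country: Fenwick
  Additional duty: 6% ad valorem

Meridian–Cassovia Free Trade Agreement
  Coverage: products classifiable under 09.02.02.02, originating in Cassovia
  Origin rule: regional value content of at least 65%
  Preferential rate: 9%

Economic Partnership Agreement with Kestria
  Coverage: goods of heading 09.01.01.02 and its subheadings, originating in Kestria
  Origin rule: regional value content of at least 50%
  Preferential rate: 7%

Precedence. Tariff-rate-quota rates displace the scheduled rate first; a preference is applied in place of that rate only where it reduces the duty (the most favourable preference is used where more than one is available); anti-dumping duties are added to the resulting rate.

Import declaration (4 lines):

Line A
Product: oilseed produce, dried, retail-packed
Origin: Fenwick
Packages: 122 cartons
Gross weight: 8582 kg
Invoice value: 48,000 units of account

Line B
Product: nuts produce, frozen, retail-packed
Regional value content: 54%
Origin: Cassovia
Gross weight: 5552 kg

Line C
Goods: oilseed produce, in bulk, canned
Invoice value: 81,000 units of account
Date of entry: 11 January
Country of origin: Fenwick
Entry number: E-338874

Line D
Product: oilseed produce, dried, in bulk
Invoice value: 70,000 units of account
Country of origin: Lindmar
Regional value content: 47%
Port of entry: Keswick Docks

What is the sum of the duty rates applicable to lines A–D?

89%

Line A: oilseed → 09.01; dried → 09.01.01; retail-packed → 09.01.01.01. Scheduled 3%. anti-dumping (Fenwick, 09.01.01): +6%; total 3% + 6% = 9%. → 9%.
Line B: nuts → 09.02; frozen → 09.02.01; retail-packed → 09.02.01.02. Scheduled 27%. Cassovia agreement on 09.02.02.02: 09.02.01.02 not covered. → 27%.
Line C: oilseed → 09.01; canned → 09.01.02; in bulk → 09.01.02.01. Scheduled 15%. No special measure applies. → 15%.
Line D: oilseed → 09.01; dried → 09.01.01; in bulk → 09.01.01.02. Scheduled 38%. Lindmar agreement on 09.01.01: RVC < 50%. → 38%.
Sum: 9% + 27% + 15% + 38% = 89%.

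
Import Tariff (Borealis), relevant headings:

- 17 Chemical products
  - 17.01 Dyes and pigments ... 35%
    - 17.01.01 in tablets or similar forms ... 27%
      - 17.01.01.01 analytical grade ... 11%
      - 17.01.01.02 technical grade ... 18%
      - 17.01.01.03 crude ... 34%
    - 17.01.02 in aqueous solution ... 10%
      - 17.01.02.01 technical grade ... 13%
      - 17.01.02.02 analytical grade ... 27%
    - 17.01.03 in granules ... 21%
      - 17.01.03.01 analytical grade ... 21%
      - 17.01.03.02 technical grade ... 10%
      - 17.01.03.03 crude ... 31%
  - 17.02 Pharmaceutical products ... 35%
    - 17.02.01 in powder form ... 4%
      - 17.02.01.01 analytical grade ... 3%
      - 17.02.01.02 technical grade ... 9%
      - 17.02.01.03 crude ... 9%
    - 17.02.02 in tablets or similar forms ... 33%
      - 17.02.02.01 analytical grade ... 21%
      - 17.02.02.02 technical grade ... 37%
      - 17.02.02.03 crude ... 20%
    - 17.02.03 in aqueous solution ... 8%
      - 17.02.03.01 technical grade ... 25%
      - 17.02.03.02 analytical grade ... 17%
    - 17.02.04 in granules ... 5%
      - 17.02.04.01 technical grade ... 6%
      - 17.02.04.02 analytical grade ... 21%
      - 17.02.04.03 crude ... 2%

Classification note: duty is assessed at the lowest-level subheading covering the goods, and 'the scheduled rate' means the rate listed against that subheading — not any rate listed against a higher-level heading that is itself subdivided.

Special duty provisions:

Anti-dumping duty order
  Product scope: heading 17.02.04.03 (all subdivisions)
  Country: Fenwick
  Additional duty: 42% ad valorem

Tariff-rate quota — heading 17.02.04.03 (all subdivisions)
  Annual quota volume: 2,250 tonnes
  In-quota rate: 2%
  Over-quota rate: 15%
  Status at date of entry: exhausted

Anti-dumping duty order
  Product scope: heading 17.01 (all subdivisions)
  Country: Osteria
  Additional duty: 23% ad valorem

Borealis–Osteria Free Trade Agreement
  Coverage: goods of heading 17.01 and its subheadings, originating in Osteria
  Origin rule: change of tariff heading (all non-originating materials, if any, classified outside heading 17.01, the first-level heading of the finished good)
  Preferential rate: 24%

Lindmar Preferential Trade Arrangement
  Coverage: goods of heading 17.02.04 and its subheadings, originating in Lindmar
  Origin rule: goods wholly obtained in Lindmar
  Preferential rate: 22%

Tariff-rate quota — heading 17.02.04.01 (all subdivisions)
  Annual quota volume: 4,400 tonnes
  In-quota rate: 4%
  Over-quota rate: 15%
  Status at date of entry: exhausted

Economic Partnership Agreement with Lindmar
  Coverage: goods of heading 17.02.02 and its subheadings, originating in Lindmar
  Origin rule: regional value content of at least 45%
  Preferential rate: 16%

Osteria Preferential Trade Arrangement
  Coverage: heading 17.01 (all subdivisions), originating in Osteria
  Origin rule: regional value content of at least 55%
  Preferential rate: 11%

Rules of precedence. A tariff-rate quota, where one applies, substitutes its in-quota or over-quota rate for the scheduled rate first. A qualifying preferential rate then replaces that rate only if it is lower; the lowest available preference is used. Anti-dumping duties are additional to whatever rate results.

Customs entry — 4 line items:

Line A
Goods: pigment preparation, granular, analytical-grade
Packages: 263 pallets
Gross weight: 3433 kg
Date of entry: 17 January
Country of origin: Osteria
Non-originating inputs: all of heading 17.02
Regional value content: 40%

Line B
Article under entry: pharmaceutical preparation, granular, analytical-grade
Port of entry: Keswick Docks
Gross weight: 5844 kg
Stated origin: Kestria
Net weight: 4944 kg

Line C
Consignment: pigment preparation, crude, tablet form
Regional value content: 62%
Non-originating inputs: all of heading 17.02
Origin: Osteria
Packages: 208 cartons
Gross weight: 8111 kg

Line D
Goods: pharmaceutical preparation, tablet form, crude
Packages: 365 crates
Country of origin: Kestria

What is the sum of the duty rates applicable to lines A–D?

Line A: pigment → 17.01; granular → 17.01.03; analytical-grade → 17.01.03.01. Scheduled 21%. Osteria agreement on 17.01: CTH met → 24% available; Osteria agreement on 17.01: RVC < 55%; preference 24% not lower than 21% → no reduction; anti-dumping (Osteria, 17.01): +23%; total 21% + 23% = 44%. → 44%.
Line B: pharmaceutical → 17.02; granular → 17.02.04; analytical-grade → 17.02.04.02. Scheduled 21%. No special measure applies. → 21%.
Line C: pigment → 17.01; tablet form → 17.01.01; crude → 17.01.01.03. Scheduled 34%. Osteria agreement on 17.01: CTH met → 24% available; Osteria agreement on 17.01: RVC ≥ 55% → 11% available; preferential 11%; anti-dumping (Osteria, 17.01): +23%; total 11% + 23% = 34%. → 34%.
Line D: pharmaceutical → 17.02; tablet form → 17.02.02; crude → 17.02.02.03. Scheduled 20%. No special measure applies. → 20%.
Sum: 44% + 21% + 34% + 20% = 119%.

119%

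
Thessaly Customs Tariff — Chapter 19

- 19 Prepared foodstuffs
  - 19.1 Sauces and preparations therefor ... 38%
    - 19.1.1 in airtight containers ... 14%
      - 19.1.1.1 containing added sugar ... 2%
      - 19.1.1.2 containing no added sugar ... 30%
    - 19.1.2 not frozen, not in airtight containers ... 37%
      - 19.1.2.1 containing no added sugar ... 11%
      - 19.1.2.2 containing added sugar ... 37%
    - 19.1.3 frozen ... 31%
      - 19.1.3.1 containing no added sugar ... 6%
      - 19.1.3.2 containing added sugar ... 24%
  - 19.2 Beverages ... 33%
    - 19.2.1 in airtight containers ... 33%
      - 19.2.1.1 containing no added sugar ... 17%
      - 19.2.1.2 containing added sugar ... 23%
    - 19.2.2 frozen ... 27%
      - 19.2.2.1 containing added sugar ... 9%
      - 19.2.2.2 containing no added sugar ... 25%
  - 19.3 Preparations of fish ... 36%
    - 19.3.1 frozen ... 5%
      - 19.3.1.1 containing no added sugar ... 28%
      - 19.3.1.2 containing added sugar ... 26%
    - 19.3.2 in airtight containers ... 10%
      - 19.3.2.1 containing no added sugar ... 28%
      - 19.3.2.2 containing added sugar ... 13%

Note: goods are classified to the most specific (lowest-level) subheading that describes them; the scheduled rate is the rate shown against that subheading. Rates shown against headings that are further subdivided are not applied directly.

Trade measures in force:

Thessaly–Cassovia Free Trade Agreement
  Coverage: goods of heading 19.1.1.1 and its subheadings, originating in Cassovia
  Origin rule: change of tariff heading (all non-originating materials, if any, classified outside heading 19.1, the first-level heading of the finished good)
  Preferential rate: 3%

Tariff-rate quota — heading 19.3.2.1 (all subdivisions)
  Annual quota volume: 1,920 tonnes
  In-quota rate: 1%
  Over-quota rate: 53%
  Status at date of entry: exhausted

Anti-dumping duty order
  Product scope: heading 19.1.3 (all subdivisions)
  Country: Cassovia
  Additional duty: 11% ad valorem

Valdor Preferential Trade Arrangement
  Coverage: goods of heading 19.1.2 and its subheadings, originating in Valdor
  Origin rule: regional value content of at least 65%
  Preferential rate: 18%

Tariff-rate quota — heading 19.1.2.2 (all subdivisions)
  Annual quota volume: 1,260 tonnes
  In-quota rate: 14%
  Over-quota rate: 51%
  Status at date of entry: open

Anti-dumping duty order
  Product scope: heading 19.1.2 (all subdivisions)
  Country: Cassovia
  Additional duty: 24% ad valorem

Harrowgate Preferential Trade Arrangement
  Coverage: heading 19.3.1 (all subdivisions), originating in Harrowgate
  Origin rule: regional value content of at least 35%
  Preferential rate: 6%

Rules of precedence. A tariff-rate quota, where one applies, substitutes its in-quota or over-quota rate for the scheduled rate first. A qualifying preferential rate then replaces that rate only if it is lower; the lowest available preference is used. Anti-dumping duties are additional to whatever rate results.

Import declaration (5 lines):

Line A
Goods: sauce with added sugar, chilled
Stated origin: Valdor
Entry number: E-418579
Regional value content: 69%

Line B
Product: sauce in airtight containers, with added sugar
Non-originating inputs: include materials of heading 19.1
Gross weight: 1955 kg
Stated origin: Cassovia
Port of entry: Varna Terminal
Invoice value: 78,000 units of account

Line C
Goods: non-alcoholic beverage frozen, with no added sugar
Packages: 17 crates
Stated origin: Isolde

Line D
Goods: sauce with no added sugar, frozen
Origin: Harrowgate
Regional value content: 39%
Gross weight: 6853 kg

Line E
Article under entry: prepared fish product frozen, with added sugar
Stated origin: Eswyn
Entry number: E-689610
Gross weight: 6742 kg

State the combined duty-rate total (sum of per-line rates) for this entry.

Line A: sauce → 19.1; chilled → 19.1.2; with added sugar → 19.1.2.2. Scheduled 37%. quota on 19.1.2.2 open → in-quota 14%; Valdor agreement on 19.1.2: RVC ≥ 65% → 18% available; preference 18% not lower than 14% → no reduction. → 14%.
Line B: sauce → 19.1; in airtight containers → 19.1.1; with added sugar → 19.1.1.1. Scheduled 2%. Cassovia agreement on 19.1.1.1: CTH not met. → 2%.
Line C: non-alcoholic beverage → 19.2; frozen → 19.2.2; with no added sugar → 19.2.2.2. Scheduled 25%. No special measure applies. → 25%.
Line D: sauce → 19.1; frozen → 19.1.3; with no added sugar → 19.1.3.1. Scheduled 6%. Harrowgate agreement on 19.3.1: 19.1.3.1 not covered. → 6%.
Line E: prepared fish product → 19.3; frozen → 19.3.1; with added sugar → 19.3.1.2. Scheduled 26%. No special measure applies. → 26%.
Sum: 14% + 2% + 25% + 6% + 26% = 73%.

73%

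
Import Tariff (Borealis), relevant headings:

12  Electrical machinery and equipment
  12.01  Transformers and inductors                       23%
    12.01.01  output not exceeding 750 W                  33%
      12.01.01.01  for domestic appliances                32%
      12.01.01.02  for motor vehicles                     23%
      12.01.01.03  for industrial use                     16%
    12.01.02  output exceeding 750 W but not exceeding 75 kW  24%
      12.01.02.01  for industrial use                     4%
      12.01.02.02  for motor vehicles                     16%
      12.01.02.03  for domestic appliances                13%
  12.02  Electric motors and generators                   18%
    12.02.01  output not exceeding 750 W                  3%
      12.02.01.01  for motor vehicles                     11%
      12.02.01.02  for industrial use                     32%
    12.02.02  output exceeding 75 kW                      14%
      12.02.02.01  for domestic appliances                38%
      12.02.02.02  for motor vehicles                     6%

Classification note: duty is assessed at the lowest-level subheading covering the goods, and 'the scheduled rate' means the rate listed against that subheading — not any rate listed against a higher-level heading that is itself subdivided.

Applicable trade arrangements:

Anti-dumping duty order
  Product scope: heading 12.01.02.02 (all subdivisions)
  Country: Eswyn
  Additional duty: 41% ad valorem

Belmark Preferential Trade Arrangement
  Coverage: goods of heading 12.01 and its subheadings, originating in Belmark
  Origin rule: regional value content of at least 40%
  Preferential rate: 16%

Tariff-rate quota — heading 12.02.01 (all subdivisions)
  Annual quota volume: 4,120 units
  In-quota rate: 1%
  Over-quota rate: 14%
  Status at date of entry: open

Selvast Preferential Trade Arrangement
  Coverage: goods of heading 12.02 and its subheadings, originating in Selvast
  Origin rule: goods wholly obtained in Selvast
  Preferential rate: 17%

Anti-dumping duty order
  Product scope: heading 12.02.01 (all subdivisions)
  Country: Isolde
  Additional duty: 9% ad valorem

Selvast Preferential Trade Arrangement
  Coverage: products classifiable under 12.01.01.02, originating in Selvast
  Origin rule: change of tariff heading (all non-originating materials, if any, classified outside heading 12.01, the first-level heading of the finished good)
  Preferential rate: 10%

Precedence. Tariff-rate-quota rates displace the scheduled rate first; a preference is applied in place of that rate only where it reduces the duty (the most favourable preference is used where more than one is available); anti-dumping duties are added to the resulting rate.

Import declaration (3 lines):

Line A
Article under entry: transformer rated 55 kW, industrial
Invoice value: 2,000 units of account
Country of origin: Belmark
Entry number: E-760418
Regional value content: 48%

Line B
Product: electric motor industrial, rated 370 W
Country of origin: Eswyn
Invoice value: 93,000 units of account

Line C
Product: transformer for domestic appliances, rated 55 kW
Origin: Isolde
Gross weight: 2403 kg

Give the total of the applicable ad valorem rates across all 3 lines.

18%

Line A: transformer → 12.01; rated 55 kW → 12.01.02; industrial → 12.01.02.01. Scheduled 4%. Belmark agreement on 12.01: RVC ≥ 40% → 16% available; preference 16% not lower than 4% → no reduction. → 4%.
Line B: electric motor → 12.02; rated 370 W → 12.02.01; industrial → 12.02.01.02. Scheduled 32%. quota on 12.02.01 open → in-quota 1%. → 1%.
Line C: transformer → 12.01; rated 55 kW → 12.01.02; for domestic appliances → 12.01.02.03. Scheduled 13%. No special measure applies. → 13%.
Sum: 4% + 1% + 13% = 18%.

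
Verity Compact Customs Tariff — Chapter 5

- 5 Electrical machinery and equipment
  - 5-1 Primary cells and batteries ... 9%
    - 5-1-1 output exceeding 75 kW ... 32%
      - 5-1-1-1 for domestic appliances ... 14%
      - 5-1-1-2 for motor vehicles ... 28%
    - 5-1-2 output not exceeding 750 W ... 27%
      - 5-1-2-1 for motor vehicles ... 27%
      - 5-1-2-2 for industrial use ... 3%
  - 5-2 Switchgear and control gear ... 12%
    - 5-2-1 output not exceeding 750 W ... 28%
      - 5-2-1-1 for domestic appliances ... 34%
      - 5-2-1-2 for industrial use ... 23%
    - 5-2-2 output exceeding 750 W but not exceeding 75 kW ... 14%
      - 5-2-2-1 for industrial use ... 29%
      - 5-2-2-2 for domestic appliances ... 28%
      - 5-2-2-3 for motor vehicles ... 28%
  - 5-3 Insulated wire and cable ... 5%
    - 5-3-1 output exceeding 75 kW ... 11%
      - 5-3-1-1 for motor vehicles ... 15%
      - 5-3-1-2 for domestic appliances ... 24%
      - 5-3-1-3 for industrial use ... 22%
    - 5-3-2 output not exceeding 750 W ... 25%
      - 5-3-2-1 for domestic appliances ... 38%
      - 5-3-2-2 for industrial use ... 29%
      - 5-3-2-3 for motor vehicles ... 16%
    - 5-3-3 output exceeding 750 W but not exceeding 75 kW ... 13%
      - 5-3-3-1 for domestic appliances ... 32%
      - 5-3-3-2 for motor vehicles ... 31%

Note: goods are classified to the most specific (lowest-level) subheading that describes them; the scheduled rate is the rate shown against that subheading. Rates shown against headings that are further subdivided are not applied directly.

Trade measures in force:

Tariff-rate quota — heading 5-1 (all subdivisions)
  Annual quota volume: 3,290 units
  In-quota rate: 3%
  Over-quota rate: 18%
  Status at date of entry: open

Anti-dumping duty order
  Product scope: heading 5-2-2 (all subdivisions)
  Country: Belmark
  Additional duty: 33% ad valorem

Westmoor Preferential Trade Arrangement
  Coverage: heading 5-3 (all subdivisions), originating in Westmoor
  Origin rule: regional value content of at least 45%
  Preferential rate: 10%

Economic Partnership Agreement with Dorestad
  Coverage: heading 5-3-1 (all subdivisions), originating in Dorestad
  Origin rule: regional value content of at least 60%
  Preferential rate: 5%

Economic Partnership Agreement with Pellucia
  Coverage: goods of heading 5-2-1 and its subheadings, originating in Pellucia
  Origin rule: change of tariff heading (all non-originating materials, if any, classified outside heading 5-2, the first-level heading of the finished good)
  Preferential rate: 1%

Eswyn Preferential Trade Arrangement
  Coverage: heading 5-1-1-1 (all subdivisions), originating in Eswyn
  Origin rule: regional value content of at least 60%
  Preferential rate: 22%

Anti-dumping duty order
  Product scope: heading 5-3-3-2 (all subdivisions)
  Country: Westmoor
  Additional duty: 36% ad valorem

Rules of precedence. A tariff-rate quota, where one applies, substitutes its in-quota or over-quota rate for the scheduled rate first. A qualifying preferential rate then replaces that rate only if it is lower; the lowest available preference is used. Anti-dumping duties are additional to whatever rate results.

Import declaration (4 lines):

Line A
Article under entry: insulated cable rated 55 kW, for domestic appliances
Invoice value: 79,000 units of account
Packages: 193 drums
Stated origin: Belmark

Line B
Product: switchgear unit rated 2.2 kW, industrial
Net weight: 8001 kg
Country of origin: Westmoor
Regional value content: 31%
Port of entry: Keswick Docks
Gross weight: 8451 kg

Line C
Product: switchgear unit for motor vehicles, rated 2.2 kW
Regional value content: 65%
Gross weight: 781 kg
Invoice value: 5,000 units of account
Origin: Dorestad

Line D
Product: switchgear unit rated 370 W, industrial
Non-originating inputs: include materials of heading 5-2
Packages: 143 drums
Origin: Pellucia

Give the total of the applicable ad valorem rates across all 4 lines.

Line A: insulated cable → 5-3; rated 55 kW → 5-3-3; for domestic appliances → 5-3-3-1. Scheduled 32%. No special measure applies. → 32%.
Line B: switchgear unit → 5-2; rated 2.2 kW → 5-2-2; industrial → 5-2-2-1. Scheduled 29%. Westmoor agreement on 5-3: 5-2-2-1 not covered. → 29%.
Line C: switchgear unit → 5-2; rated 2.2 kW → 5-2-2; for motor vehicles → 5-2-2-3. Scheduled 28%. Dorestad agreement on 5-3-1: 5-2-2-3 not covered. → 28%.
Line D: switchgear unit → 5-2; rated 370 W → 5-2-1; industrial → 5-2-1-2. Scheduled 23%. Pellucia agreement on 5-2-1: CTH not met. → 23%.
Sum: 32% + 29% + 28% + 23% = 112%.

112%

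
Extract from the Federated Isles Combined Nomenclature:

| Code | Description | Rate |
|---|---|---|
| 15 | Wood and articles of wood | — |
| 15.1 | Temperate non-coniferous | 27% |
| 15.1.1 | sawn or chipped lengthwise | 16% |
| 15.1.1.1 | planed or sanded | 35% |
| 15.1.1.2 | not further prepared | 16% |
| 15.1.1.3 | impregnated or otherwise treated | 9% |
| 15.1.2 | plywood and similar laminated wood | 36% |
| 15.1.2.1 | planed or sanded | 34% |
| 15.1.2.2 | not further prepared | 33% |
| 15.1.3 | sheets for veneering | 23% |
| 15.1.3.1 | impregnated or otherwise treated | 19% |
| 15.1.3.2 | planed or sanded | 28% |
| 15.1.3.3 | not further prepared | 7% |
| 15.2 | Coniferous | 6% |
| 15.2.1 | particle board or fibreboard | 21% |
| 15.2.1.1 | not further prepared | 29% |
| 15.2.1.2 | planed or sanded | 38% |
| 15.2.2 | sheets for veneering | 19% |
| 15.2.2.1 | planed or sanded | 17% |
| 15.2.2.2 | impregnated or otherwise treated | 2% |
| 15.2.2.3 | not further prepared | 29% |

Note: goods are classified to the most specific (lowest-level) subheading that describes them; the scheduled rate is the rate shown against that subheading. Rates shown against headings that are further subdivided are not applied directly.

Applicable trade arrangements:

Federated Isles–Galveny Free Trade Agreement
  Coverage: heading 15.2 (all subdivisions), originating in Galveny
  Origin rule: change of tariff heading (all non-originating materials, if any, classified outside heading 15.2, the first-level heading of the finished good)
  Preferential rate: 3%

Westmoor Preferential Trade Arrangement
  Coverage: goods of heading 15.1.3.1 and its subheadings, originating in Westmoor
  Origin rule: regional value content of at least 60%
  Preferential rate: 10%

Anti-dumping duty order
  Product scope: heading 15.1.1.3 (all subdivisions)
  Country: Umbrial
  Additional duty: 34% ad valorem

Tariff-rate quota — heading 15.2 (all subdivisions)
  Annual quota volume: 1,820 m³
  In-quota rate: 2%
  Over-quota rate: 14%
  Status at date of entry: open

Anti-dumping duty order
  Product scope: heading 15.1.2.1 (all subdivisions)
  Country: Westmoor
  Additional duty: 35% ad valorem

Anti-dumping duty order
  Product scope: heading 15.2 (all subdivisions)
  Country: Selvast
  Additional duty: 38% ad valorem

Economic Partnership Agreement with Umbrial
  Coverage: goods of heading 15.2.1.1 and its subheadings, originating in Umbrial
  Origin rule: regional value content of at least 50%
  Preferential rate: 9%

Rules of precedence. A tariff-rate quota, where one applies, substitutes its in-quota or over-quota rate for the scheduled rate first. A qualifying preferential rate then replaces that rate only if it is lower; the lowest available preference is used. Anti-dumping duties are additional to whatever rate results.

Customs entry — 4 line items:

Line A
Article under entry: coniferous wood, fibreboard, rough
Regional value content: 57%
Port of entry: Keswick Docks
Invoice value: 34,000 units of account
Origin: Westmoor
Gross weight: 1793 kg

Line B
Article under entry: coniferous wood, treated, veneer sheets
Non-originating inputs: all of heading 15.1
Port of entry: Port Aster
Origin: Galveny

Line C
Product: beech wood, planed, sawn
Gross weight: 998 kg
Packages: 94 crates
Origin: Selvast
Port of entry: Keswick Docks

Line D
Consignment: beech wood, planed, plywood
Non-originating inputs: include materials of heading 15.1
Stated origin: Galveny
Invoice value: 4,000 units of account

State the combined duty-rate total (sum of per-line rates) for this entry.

Line A: coniferous → 15.2; fibreboard → 15.2.1; rough → 15.2.1.1. Scheduled 29%. quota on 15.2 open → in-quota 2%; Westmoor agreement on 15.1.3.1: 15.2.1.1 not covered. → 2%.
Line B: coniferous → 15.2; veneer sheets → 15.2.2; treated → 15.2.2.2. Scheduled 2%. quota on 15.2 open → in-quota 2%; Galveny agreement on 15.2: CTH met → 3% available; preference 3% not lower than 2% → no reduction. → 2%.
Line C: beech → 15.1; sawn → 15.1.1; planed → 15.1.1.1. Scheduled 35%. No special measure applies. → 35%.
Line D: beech → 15.1; plywood → 15.1.2; planed → 15.1.2.1. Scheduled 34%. Galveny agreement on 15.2: 15.1.2.1 not covered. → 34%.
Sum: 2% + 2% + 35% + 34% = 73%.

73%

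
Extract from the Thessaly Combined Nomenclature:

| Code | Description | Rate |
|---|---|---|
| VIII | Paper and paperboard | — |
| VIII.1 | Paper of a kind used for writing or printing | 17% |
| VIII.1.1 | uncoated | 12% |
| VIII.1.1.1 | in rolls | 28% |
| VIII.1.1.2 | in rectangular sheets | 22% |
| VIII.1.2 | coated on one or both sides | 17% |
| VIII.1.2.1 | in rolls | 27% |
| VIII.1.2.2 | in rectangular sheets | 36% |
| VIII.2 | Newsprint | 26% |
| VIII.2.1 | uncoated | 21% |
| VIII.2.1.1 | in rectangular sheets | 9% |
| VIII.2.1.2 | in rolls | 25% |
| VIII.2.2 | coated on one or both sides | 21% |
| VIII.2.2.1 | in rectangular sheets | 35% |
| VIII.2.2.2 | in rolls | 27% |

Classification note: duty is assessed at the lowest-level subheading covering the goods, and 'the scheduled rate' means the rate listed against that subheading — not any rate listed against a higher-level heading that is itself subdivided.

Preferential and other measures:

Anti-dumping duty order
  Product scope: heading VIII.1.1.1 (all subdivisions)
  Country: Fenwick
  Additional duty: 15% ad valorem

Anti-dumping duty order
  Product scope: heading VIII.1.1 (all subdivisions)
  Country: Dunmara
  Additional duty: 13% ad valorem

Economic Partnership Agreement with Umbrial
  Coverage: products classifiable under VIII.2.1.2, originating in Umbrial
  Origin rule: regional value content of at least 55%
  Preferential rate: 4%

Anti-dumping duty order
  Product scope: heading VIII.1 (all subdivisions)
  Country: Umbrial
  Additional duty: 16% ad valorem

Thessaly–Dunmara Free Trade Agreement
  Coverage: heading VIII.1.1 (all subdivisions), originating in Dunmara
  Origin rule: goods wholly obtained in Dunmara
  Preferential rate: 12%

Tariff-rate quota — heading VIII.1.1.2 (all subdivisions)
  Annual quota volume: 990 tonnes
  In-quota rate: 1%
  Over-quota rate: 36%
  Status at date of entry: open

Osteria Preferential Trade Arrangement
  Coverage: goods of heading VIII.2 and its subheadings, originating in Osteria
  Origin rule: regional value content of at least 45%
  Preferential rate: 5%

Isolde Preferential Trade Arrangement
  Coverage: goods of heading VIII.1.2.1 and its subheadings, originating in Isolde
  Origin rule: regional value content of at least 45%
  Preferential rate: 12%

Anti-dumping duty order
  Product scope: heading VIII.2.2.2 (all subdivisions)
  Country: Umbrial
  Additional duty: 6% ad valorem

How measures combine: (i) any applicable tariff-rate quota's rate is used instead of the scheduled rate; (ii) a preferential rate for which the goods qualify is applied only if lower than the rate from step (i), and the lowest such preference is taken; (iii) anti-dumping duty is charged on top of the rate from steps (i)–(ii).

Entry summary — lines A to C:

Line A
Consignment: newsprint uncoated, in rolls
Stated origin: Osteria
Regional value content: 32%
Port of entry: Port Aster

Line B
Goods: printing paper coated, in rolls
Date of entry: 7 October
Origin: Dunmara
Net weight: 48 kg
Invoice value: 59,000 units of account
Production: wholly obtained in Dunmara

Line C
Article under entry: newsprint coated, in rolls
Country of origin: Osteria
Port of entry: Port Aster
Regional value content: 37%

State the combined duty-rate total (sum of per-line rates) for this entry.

Line A: newsprint → VIII.2; uncoated → VIII.2.1; in rolls → VIII.2.1.2. Scheduled 25%. Osteria agreement on VIII.2: RVC < 45%. → 25%.
Line B: printing paper → VIII.1; coated → VIII.1.2; in rolls → VIII.1.2.1. Scheduled 27%. Dunmara agreement on VIII.1.1: VIII.1.2.1 not covered. → 27%.
Line C: newsprint → VIII.2; coated → VIII.2.2; in rolls → VIII.2.2.2. Scheduled 27%. Osteria agreement on VIII.2: RVC < 45%. → 27%.
Sum: 25% + 27% + 27% = 79%.

79%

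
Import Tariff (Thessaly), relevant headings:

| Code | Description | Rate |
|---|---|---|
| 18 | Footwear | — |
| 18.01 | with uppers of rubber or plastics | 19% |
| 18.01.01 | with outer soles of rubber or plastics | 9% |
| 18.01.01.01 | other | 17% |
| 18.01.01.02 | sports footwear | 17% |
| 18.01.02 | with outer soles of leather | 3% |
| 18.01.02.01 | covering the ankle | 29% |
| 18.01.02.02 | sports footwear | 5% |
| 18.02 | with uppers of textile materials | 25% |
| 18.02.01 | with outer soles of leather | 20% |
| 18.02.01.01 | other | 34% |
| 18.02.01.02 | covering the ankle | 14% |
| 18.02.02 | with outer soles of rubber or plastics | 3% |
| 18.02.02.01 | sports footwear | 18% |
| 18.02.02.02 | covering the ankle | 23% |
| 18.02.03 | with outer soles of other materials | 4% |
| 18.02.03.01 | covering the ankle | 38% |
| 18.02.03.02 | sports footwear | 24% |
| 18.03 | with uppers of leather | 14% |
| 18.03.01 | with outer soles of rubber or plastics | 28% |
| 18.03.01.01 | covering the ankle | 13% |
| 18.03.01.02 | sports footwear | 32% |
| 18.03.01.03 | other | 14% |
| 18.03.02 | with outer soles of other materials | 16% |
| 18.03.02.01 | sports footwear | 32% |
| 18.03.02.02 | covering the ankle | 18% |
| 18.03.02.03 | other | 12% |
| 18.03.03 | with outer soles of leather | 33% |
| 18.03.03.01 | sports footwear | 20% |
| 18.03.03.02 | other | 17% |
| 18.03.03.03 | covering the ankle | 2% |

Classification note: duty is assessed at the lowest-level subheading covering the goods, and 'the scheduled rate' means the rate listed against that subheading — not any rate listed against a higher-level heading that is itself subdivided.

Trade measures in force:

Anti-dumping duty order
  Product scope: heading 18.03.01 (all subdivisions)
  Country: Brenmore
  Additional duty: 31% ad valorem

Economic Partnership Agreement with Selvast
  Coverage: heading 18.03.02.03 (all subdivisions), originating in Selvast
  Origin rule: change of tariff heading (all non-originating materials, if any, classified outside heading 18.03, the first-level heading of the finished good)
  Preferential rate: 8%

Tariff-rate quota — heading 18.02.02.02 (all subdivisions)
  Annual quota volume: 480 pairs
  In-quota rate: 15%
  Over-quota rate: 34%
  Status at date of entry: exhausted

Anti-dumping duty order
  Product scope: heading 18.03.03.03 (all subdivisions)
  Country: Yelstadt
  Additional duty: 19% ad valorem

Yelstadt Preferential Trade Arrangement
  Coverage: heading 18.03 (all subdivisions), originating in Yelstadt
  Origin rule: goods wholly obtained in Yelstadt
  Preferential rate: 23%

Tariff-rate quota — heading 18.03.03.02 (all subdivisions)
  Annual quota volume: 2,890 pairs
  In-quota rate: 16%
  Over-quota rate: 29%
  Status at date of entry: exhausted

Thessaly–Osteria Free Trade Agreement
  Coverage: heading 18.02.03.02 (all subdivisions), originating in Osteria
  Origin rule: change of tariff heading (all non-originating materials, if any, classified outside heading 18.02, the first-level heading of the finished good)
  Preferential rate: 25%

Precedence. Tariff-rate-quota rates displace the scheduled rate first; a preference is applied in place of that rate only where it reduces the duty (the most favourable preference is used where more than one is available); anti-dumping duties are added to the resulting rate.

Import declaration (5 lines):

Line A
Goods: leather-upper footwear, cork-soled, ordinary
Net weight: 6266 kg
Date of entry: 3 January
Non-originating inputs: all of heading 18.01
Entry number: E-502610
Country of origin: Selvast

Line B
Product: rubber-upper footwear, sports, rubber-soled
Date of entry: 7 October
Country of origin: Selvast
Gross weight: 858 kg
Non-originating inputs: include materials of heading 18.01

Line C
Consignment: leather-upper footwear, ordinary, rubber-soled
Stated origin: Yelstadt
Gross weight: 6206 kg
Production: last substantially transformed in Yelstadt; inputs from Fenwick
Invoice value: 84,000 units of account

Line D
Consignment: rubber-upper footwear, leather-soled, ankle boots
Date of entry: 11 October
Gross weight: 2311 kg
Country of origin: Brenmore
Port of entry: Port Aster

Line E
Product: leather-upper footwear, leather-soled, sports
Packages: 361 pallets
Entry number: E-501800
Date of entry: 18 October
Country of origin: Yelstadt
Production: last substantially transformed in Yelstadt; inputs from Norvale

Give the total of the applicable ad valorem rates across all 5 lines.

88%

Line A: leather-upper → 18.03; cork-soled → 18.03.02; ordinary → 18.03.02.03. Scheduled 12%. Selvast agreement on 18.03.02.03: CTH met → 8% available; preferential 8%. → 8%.
Line B: rubber-upper → 18.01; rubber-soled → 18.01.01; sports → 18.01.01.02. Scheduled 17%. Selvast agreement on 18.03.02.03: 18.01.01.02 not covered. → 17%.
Line C: leather-upper → 18.03; rubber-soled → 18.03.01; ordinary → 18.03.01.03. Scheduled 14%. Yelstadt agreement on 18.03: not wholly obtained. → 14%.
Line D: rubber-upper → 18.01; leather-soled → 18.01.02; ankle boots → 18.01.02.01. Scheduled 29%. No special measure applies. → 29%.
Line E: leather-upper → 18.03; leather-soled → 18.03.03; sports → 18.03.03.01. Scheduled 20%. Yelstadt agreement on 18.03: not wholly obtained. → 20%.
Sum: 8% + 17% + 14% + 29% + 20% = 88%.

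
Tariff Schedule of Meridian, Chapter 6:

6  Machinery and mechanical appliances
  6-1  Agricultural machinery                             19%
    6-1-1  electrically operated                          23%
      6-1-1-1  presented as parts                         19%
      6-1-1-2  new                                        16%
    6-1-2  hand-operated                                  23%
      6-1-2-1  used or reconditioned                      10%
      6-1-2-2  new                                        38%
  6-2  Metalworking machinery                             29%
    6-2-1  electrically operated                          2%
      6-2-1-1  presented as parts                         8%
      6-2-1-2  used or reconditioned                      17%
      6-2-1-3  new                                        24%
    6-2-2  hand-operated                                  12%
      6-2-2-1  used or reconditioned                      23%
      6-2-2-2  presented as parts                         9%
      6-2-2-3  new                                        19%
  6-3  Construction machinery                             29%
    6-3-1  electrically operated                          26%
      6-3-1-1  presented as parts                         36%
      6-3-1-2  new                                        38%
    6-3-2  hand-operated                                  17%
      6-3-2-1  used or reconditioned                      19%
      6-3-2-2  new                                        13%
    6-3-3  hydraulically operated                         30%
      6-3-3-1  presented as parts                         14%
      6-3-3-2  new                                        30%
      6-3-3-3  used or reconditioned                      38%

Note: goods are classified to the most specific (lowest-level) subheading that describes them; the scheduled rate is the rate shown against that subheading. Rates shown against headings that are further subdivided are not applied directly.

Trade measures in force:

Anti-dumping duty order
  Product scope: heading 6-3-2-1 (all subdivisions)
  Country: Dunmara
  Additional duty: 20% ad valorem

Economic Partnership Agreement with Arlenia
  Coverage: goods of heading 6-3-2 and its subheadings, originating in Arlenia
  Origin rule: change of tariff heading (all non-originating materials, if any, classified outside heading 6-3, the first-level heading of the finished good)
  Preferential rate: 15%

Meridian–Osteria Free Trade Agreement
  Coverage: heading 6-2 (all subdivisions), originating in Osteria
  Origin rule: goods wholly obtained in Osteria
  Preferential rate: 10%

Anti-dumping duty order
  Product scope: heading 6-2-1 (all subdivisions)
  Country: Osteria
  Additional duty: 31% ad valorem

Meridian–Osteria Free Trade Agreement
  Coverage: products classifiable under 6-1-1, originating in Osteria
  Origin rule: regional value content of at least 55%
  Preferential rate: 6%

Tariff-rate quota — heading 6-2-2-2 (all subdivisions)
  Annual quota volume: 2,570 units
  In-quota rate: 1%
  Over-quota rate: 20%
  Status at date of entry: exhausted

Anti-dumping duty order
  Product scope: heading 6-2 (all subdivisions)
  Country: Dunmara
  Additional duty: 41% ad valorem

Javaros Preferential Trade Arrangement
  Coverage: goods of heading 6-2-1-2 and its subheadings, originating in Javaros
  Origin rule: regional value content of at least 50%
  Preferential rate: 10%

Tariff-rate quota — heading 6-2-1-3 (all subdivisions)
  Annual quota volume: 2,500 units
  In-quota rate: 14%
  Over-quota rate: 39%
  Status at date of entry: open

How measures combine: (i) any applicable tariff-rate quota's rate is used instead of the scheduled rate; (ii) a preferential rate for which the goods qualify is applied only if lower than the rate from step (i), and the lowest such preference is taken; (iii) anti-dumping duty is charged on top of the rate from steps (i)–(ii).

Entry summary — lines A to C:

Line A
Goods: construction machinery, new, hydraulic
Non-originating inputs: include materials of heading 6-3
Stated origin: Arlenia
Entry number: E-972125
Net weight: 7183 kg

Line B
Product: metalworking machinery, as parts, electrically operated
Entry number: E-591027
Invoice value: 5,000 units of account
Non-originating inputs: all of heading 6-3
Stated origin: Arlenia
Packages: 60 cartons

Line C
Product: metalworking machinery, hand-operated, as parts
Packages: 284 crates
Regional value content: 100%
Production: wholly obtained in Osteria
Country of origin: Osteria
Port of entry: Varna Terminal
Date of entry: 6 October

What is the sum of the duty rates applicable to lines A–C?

Line A: construction → 6-3; hydraulic → 6-3-3; new → 6-3-3-2. Scheduled 30%. Arlenia agreement on 6-3-2: 6-3-3-2 not covered. → 30%.
Line B: metalworking → 6-2; electrically operated → 6-2-1; as parts → 6-2-1-1. Scheduled 8%. Arlenia agreement on 6-3-2: 6-2-1-1 not covered. → 8%.
Line C: metalworking → 6-2; hand-operated → 6-2-2; as parts → 6-2-2-2. Scheduled 9%. quota on 6-2-2-2 exhausted → over-quota 20%; Osteria agreement on 6-2: wholly obtained → 10% available; Osteria agreement on 6-1-1: 6-2-2-2 not covered; preferential 10%. → 10%.
Sum: 30% + 8% + 10% = 48%.

48%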